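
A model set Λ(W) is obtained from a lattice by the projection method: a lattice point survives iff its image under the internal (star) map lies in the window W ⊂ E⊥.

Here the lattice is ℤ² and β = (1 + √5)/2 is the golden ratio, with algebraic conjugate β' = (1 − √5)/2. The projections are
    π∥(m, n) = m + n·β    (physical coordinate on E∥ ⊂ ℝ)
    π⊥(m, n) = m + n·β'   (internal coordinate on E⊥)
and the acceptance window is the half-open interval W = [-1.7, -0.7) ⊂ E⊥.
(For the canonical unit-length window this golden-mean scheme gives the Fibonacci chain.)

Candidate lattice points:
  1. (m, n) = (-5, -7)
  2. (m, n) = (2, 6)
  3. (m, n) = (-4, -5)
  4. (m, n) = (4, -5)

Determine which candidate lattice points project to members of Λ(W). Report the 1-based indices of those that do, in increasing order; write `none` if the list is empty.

3

β' = (1−√5)/2 ≈ -0.618034.
[1] lift (-5,-7): star map gives -0.673762; window check -1.7 ≤ -0.673762 < -0.7 is false → out
[2] lift (2,6): star map gives -1.708204; window check -1.7 ≤ -1.708204 < -0.7 is false → out
[3] lift (-4,-5): star map gives -0.909830; window check -1.7 ≤ -0.909830 < -0.7 is true → IN Λ
[4] lift (4,-5): star map gives 7.090170; window check -1.7 ≤ 7.090170 < -0.7 is false → out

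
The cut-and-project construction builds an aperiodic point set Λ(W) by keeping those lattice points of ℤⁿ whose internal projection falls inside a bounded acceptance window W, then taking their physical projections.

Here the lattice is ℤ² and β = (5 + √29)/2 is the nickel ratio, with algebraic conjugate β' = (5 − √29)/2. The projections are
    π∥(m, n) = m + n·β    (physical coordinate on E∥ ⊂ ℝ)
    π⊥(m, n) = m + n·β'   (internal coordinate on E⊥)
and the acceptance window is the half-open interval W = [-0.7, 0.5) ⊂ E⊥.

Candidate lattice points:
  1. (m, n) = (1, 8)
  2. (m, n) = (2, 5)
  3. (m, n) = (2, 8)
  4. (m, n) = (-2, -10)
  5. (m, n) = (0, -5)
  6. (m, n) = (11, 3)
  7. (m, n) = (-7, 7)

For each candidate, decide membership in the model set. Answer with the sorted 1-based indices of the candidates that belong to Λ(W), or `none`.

Numerically β ≈ 5.19258 and β' = −1/β ≈ -0.19258.
[1] lift (1,8): star map gives -0.54066; window check -0.7 ≤ -0.54066 < 0.5 is true → IN Λ
[2] lift (2,5): star map gives 1.03709; window check -0.7 ≤ 1.03709 < 0.5 is false → out
[3] lift (2,8): star map gives 0.45934; window check -0.7 ≤ 0.45934 < 0.5 is true → IN Λ
[4] lift (-2,-10): star map gives -0.07418; window check -0.7 ≤ -0.07418 < 0.5 is true → IN Λ
[5] lift (0,-5): star map gives 0.96291; window check -0.7 ≤ 0.96291 < 0.5 is false → out
[6] lift (11,3): star map gives 10.42225; window check -0.7 ≤ 10.42225 < 0.5 is false → out
[7] lift (-7,7): star map gives -8.34808; window check -0.7 ≤ -8.34808 < 0.5 is false → out

1, 3, 4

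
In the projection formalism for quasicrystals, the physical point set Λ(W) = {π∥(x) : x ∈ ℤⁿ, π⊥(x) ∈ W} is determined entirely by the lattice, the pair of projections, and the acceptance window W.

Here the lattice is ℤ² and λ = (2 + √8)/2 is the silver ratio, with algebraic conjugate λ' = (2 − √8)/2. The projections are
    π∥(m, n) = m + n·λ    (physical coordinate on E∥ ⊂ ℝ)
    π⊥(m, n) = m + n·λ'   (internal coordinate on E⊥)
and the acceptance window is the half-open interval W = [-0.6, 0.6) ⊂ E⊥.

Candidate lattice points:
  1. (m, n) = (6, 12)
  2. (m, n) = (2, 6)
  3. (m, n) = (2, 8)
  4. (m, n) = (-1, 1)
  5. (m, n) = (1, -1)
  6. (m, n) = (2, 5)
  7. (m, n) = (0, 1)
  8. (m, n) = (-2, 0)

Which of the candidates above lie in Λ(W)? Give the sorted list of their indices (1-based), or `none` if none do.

2, 6, 7

Numerically λ ≈ 2.41421 and λ' = −1/λ ≈ -0.41421.
candidate 1: (m,n)=(6,12) → π∥ = 6+12·λ ≈ 34.97056, π⊥ = 6+12·λ' ≈ 1.02944 ∉ [-0.6, 0.6) ⇒ out
candidate 2: (m,n)=(2,6) → π∥ = 2+6·λ ≈ 16.48528, π⊥ = 2+6·λ' ≈ -0.48528 ∈ [-0.6, 0.6) ⇒ IN Λ
candidate 3: (m,n)=(2,8) → π∥ = 2+8·λ ≈ 21.31371, π⊥ = 2+8·λ' ≈ -1.31371 ∉ [-0.6, 0.6) ⇒ out
candidate 4: (m,n)=(-1,1) → π∥ = -1+1·λ ≈ 1.41421, π⊥ = -1+1·λ' ≈ -1.41421 ∉ [-0.6, 0.6) ⇒ out
candidate 5: (m,n)=(1,-1) → π∥ = 1-1·λ ≈ -1.41421, π⊥ = 1-1·λ' ≈ 1.41421 ∉ [-0.6, 0.6) ⇒ out
candidate 6: (m,n)=(2,5) → π∥ = 2+5·λ ≈ 14.07107, π⊥ = 2+5·λ' ≈ -0.07107 ∈ [-0.6, 0.6) ⇒ IN Λ
candidate 7: (m,n)=(0,1) → π∥ = 0+1·λ ≈ 2.41421, π⊥ = 0+1·λ' ≈ -0.41421 ∈ [-0.6, 0.6) ⇒ IN Λ
candidate 8: (m,n)=(-2,0) → π∥ = -2+0·λ ≈ -2.00000, π⊥ = -2+0·λ' ≈ -2.00000 ∉ [-0.6, 0.6) ⇒ out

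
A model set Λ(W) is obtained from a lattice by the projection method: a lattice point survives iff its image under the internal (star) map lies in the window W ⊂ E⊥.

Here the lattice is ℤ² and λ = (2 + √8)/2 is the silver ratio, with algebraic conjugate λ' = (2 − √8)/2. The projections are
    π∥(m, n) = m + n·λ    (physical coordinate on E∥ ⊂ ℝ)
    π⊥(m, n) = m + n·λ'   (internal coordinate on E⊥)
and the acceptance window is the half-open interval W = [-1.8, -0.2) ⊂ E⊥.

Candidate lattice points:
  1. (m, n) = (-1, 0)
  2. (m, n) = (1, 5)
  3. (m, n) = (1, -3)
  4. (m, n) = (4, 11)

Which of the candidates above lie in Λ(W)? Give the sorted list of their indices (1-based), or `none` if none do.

λ' = (2−√8)/2 ≈ -0.414214.
#1 (-1,0): internal coord -1 + (0)·λ' = -1.000000; -1.000000 ∈ [-1.8, -0.2) → IN Λ
#2 (1,5): internal coord 1 + (5)·λ' = -1.071068; -1.071068 ∈ [-1.8, -0.2) → IN Λ
#3 (1,-3): internal coord 1 + (-3)·λ' = +2.242641; +2.242641 ∉ [-1.8, -0.2) → out
#4 (4,11): internal coord 4 + (11)·λ' = -0.556349; -0.556349 ∈ [-1.8, -0.2) → IN Λ

1, 2, 4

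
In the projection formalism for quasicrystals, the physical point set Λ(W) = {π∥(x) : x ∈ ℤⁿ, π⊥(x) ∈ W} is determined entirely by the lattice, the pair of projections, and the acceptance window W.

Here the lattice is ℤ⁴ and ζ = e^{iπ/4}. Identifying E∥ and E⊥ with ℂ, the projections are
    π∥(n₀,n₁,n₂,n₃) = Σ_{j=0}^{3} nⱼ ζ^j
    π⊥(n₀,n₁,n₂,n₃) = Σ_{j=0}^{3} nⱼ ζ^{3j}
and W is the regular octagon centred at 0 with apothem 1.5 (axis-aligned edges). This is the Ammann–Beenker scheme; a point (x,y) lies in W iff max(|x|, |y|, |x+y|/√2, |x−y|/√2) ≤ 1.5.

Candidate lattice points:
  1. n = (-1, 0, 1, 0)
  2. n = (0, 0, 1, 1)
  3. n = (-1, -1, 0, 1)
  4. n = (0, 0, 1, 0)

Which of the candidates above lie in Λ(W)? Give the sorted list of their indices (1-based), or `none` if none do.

1, 2, 3, 4

π⊥(n) = n₀ + n₁ζ³ + n₂ζ⁶ + n₃ζ⁹ where ζ = e^{iπ/4}.
#1 (-1, 0, 1, 0): internal (-1.00000, -1.00000); octagon support 1.41421 vs apothem 1.5 → ∈ W
#2 (0, 0, 1, 1): internal (0.70711, -0.29289); octagon support 0.70711 vs apothem 1.5 → ∈ W
#3 (-1, -1, 0, 1): internal (0.41421, 0.00000); octagon support 0.41421 vs apothem 1.5 → ∈ W
#4 (0, 0, 1, 0): internal (0.00000, -1.00000); octagon support 1.00000 vs apothem 1.5 → ∈ W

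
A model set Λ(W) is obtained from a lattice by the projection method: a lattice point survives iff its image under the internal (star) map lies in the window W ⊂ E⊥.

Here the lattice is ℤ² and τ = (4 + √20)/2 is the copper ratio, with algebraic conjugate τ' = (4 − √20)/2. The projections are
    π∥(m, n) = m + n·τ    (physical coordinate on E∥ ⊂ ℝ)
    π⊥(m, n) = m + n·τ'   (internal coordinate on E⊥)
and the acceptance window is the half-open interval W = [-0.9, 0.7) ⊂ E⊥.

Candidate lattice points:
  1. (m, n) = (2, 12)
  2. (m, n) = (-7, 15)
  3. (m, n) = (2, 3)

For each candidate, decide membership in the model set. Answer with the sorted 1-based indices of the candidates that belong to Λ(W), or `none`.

Compute τ' = (4−√20)/2 = -0.236068, so π⊥(m,n) = m -0.236068·n.
[1] lift (2,12): star map gives -0.832816; window check -0.9 ≤ -0.832816 < 0.7 is true → IN Λ
[2] lift (-7,15): star map gives -10.541020; window check -0.9 ≤ -10.541020 < 0.7 is false → out
[3] lift (2,3): star map gives 1.291796; window check -0.9 ≤ 1.291796 < 0.7 is false → out

1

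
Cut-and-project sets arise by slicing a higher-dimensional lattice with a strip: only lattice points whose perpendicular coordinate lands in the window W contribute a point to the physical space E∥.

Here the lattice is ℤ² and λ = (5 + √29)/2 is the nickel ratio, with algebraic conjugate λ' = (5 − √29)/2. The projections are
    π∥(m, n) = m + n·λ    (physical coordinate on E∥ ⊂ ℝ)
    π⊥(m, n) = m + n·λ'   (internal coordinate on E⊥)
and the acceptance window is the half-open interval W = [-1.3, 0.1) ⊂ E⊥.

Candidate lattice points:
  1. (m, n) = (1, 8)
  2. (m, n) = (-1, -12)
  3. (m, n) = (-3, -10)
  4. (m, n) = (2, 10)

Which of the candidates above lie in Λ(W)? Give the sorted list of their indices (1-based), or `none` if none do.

Numerically λ ≈ 5.192582 and λ' = −1/λ ≈ -0.192582.
candidate 1: (m,n)=(1,8) → π∥ = 1+8·λ ≈ 42.540659, π⊥ = 1+8·λ' ≈ -0.540659 ∈ [-1.3, 0.1) ⇒ IN Λ
candidate 2: (m,n)=(-1,-12) → π∥ = -1-12·λ ≈ -63.310989, π⊥ = -1-12·λ' ≈ 1.310989 ∉ [-1.3, 0.1) ⇒ out
candidate 3: (m,n)=(-3,-10) → π∥ = -3-10·λ ≈ -54.925824, π⊥ = -3-10·λ' ≈ -1.074176 ∈ [-1.3, 0.1) ⇒ IN Λ
candidate 4: (m,n)=(2,10) → π∥ = 2+10·λ ≈ 53.925824, π⊥ = 2+10·λ' ≈ 0.074176 ∈ [-1.3, 0.1) ⇒ IN Λ

1, 3, 4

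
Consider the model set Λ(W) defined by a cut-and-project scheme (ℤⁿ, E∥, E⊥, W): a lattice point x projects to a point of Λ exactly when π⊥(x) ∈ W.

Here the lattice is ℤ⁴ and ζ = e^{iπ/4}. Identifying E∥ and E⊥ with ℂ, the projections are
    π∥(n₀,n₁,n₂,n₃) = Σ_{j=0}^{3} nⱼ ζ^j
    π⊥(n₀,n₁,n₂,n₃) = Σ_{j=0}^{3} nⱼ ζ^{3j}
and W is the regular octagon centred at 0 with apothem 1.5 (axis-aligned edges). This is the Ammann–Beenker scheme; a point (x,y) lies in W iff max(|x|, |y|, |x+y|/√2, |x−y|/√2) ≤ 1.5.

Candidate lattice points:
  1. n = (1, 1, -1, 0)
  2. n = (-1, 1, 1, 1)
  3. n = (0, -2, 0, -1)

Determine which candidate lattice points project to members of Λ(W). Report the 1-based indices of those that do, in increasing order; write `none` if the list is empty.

π⊥(n) = n₀ + n₁ζ³ + n₂ζ⁶ + n₃ζ⁹ where ζ = e^{iπ/4}.
candidate 1: n = (1, 1, -1, 0) → π⊥ ≈ (+0.29289, +1.70711); max(|x|,|y|,|x±y|/√2) = 1.70711 > 1.5 ⇒ ∉ W
candidate 2: n = (-1, 1, 1, 1) → π⊥ ≈ (-1.00000, +0.41421); max(|x|,|y|,|x±y|/√2) = 1.00000 ≤ 1.5 ⇒ ∈ W
candidate 3: n = (0, -2, 0, -1) → π⊥ ≈ (+0.70711, -2.12132); max(|x|,|y|,|x±y|/√2) = 2.12132 > 1.5 ⇒ ∉ W

2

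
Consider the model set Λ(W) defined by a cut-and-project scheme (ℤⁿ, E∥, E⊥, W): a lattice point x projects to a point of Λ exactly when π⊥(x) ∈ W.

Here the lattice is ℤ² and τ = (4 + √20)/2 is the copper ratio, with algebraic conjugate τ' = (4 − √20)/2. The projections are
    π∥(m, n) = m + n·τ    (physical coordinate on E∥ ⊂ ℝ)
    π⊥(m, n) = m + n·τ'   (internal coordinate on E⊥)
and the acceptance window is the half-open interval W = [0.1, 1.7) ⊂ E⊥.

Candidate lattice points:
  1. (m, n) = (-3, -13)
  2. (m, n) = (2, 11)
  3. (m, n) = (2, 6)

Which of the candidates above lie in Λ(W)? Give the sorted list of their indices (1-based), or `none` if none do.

3

Compute τ' = (4−√20)/2 = -0.23607, so π⊥(m,n) = m -0.23607·n.
[1] lift (-3,-13): star map gives 0.06888; window check 0.1 ≤ 0.06888 < 1.7 is false → out
[2] lift (2,11): star map gives -0.59675; window check 0.1 ≤ -0.59675 < 1.7 is false → out
[3] lift (2,6): star map gives 0.58359; window check 0.1 ≤ 0.58359 < 1.7 is true → IN Λ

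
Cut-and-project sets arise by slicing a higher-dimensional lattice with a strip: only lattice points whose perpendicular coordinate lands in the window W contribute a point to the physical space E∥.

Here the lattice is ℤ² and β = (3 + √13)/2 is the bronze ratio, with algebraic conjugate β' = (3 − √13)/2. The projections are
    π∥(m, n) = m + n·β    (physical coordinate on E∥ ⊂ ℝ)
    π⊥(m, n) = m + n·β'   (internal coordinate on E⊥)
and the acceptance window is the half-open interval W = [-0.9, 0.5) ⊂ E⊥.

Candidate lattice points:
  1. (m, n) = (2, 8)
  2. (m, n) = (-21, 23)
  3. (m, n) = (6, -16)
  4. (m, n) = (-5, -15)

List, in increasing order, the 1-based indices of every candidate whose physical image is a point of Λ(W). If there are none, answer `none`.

1, 4

Compute β' = (3−√13)/2 = -0.3028, so π⊥(m,n) = m -0.3028·n.
[1] lift (2,8): star map gives -0.4222; window check -0.9 ≤ -0.4222 < 0.5 is true → IN Λ
[2] lift (-21,23): star map gives -27.9638; window check -0.9 ≤ -27.9638 < 0.5 is false → out
[3] lift (6,-16): star map gives 10.8444; window check -0.9 ≤ 10.8444 < 0.5 is false → out
[4] lift (-5,-15): star map gives -0.4584; window check -0.9 ≤ -0.4584 < 0.5 is true → IN Λ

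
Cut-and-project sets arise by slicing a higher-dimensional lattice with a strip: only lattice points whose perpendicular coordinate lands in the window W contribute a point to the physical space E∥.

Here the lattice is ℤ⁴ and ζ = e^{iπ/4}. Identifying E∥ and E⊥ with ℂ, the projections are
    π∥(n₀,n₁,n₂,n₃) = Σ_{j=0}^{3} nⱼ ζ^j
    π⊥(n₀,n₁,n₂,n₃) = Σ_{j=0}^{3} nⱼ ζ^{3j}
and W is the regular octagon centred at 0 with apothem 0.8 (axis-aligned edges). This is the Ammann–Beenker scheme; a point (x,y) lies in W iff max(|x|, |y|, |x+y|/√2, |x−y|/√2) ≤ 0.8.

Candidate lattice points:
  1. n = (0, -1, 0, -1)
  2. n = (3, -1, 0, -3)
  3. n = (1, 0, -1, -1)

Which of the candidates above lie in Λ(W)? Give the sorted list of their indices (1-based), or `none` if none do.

Internal map: ζ^{3j} for j=0..3 gives (1,0), (−√2/2,√2/2), (0,−1), (√2/2,√2/2).
candidate 1: n = (0, -1, 0, -1) → π⊥ ≈ (+0.00000, -1.41421); max(|x|,|y|,|x±y|/√2) = 1.41421 > 0.8 ⇒ ∉ W
candidate 2: n = (3, -1, 0, -3) → π⊥ ≈ (+1.58579, -2.82843); max(|x|,|y|,|x±y|/√2) = 3.12132 > 0.8 ⇒ ∉ W
candidate 3: n = (1, 0, -1, -1) → π⊥ ≈ (+0.29289, +0.29289); max(|x|,|y|,|x±y|/√2) = 0.41421 ≤ 0.8 ⇒ ∈ W

3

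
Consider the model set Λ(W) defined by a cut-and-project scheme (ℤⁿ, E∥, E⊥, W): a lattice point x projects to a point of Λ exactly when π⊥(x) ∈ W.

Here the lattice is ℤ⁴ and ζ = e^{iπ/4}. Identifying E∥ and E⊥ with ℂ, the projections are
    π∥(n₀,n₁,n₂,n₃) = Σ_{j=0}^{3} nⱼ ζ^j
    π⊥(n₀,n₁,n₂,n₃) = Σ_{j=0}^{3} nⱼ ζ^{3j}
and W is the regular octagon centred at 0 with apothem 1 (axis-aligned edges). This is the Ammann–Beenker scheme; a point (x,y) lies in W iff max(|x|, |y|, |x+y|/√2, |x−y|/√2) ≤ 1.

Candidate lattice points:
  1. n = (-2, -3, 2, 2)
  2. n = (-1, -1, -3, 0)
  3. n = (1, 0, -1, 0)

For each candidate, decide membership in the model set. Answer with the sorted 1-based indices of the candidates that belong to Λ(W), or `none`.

Internal map: ζ^{3j} for j=0..3 gives (1,0), (−√2/2,√2/2), (0,−1), (√2/2,√2/2).
#1 (-2, -3, 2, 2): internal (1.535534, -2.707107); octagon support 3.000000 vs apothem 1 → ∉ W
#2 (-1, -1, -3, 0): internal (-0.292893, 2.292893); octagon support 2.292893 vs apothem 1 → ∉ W
#3 (1, 0, -1, 0): internal (1.000000, 1.000000); octagon support 1.414214 vs apothem 1 → ∉ W

none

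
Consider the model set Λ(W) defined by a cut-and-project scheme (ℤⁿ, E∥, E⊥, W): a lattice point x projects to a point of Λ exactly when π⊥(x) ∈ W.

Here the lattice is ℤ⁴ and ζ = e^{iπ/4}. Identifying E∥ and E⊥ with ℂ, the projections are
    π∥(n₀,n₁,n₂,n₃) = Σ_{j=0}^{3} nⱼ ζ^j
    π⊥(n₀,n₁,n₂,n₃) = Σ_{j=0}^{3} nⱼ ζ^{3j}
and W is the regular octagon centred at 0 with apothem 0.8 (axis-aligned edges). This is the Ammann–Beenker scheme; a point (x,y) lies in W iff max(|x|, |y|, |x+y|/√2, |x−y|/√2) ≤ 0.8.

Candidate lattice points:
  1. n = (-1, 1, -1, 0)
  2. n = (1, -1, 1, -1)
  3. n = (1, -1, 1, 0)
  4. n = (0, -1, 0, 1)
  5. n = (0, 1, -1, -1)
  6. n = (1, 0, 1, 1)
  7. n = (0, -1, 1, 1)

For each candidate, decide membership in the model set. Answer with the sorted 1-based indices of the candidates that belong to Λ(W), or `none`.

With ζ = e^{iπ/4} the internal vectors are ζ^0,ζ^3,ζ^6,ζ^9.
candidate 1: n = (-1, 1, -1, 0) → π⊥ ≈ (-1.70711, +1.70711); max(|x|,|y|,|x±y|/√2) = 2.41421 > 0.8 ⇒ ∉ W
candidate 2: n = (1, -1, 1, -1) → π⊥ ≈ (+1.00000, -2.41421); max(|x|,|y|,|x±y|/√2) = 2.41421 > 0.8 ⇒ ∉ W
candidate 3: n = (1, -1, 1, 0) → π⊥ ≈ (+1.70711, -1.70711); max(|x|,|y|,|x±y|/√2) = 2.41421 > 0.8 ⇒ ∉ W
candidate 4: n = (0, -1, 0, 1) → π⊥ ≈ (+1.41421, +0.00000); max(|x|,|y|,|x±y|/√2) = 1.41421 > 0.8 ⇒ ∉ W
candidate 5: n = (0, 1, -1, -1) → π⊥ ≈ (-1.41421, +1.00000); max(|x|,|y|,|x±y|/√2) = 1.70711 > 0.8 ⇒ ∉ W
candidate 6: n = (1, 0, 1, 1) → π⊥ ≈ (+1.70711, -0.29289); max(|x|,|y|,|x±y|/√2) = 1.70711 > 0.8 ⇒ ∉ W
candidate 7: n = (0, -1, 1, 1) → π⊥ ≈ (+1.41421, -1.00000); max(|x|,|y|,|x±y|/√2) = 1.70711 > 0.8 ⇒ ∉ W

none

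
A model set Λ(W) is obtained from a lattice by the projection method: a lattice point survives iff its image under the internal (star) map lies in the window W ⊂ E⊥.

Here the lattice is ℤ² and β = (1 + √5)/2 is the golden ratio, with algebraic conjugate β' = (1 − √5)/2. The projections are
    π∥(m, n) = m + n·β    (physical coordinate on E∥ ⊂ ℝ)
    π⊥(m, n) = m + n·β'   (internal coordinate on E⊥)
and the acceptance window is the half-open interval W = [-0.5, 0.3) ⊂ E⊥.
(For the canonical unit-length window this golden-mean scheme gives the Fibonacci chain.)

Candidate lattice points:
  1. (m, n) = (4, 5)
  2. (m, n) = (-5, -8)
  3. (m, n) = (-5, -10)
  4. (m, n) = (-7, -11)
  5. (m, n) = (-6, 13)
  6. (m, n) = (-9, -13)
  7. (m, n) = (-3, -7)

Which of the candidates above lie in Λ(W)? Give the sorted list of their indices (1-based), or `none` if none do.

β' = (1−√5)/2 ≈ -0.618034.
candidate 1: (m,n)=(4,5) → π∥ = 4+5·β ≈ 12.090170, π⊥ = 4+5·β' ≈ 0.909830 ∉ [-0.5, 0.3) ⇒ out
candidate 2: (m,n)=(-5,-8) → π∥ = -5-8·β ≈ -17.944272, π⊥ = -5-8·β' ≈ -0.055728 ∈ [-0.5, 0.3) ⇒ IN Λ
candidate 3: (m,n)=(-5,-10) → π∥ = -5-10·β ≈ -21.180340, π⊥ = -5-10·β' ≈ 1.180340 ∉ [-0.5, 0.3) ⇒ out
candidate 4: (m,n)=(-7,-11) → π∥ = -7-11·β ≈ -24.798374, π⊥ = -7-11·β' ≈ -0.201626 ∈ [-0.5, 0.3) ⇒ IN Λ
candidate 5: (m,n)=(-6,13) → π∥ = -6+13·β ≈ 15.034442, π⊥ = -6+13·β' ≈ -14.034442 ∉ [-0.5, 0.3) ⇒ out
candidate 6: (m,n)=(-9,-13) → π∥ = -9-13·β ≈ -30.034442, π⊥ = -9-13·β' ≈ -0.965558 ∉ [-0.5, 0.3) ⇒ out
candidate 7: (m,n)=(-3,-7) → π∥ = -3-7·β ≈ -14.326238, π⊥ = -3-7·β' ≈ 1.326238 ∉ [-0.5, 0.3) ⇒ out

2, 4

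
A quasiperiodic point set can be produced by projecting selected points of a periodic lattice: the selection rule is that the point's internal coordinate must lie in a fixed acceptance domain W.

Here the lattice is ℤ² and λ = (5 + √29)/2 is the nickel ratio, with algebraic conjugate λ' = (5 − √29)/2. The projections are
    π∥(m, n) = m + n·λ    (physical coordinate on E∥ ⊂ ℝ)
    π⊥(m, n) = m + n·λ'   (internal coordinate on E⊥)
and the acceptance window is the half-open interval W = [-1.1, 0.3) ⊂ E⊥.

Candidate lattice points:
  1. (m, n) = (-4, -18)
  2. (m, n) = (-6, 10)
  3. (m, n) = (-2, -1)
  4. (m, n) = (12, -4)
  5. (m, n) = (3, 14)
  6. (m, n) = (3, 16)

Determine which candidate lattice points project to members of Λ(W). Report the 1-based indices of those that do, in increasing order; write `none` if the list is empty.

1, 6

λ' = (5−√29)/2 ≈ -0.19258.
[1] lift (-4,-18): star map gives -0.53352; window check -1.1 ≤ -0.53352 < 0.3 is true → IN Λ
[2] lift (-6,10): star map gives -7.92582; window check -1.1 ≤ -7.92582 < 0.3 is false → out
[3] lift (-2,-1): star map gives -1.80742; window check -1.1 ≤ -1.80742 < 0.3 is false → out
[4] lift (12,-4): star map gives 12.77033; window check -1.1 ≤ 12.77033 < 0.3 is false → out
[5] lift (3,14): star map gives 0.30385; window check -1.1 ≤ 0.30385 < 0.3 is false → out
[6] lift (3,16): star map gives -0.08132; window check -1.1 ≤ -0.08132 < 0.3 is true → IN Λ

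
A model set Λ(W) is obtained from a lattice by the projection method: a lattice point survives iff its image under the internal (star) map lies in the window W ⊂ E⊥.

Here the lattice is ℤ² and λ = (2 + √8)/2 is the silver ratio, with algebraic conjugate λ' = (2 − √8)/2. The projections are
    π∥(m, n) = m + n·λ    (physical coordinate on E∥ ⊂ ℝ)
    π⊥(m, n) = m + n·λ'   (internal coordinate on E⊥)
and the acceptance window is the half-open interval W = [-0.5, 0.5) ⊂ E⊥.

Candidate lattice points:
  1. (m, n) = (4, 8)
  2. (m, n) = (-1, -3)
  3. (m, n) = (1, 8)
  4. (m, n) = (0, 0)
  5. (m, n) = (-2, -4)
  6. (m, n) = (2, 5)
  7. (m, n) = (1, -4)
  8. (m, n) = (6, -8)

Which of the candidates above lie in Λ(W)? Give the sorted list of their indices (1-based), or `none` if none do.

2, 4, 5, 6

λ' = (2−√8)/2 ≈ -0.4142.
#1 (4,8): internal coord 4 + (8)·λ' = +0.6863; +0.6863 ∉ [-0.5, 0.5) → out
#2 (-1,-3): internal coord -1 + (-3)·λ' = +0.2426; +0.2426 ∈ [-0.5, 0.5) → IN Λ
#3 (1,8): internal coord 1 + (8)·λ' = -2.3137; -2.3137 ∉ [-0.5, 0.5) → out
#4 (0,0): internal coord 0 + (0)·λ' = +0.0000; +0.0000 ∈ [-0.5, 0.5) → IN Λ
#5 (-2,-4): internal coord -2 + (-4)·λ' = -0.3431; -0.3431 ∈ [-0.5, 0.5) → IN Λ
#6 (2,5): internal coord 2 + (5)·λ' = -0.0711; -0.0711 ∈ [-0.5, 0.5) → IN Λ
#7 (1,-4): internal coord 1 + (-4)·λ' = +2.6569; +2.6569 ∉ [-0.5, 0.5) → out
#8 (6,-8): internal coord 6 + (-8)·λ' = +9.3137; +9.3137 ∉ [-0.5, 0.5) → out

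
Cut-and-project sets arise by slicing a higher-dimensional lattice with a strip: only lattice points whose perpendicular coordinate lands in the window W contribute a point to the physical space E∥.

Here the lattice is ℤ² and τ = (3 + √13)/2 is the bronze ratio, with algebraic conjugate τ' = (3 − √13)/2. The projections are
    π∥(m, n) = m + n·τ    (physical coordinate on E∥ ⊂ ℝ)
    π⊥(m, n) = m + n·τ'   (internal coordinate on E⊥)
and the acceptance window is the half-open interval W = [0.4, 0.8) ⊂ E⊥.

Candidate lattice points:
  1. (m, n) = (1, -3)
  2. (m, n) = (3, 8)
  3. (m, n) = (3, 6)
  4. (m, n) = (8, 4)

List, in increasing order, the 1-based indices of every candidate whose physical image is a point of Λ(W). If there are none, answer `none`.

Numerically τ ≈ 3.302776 and τ' = −1/τ ≈ -0.302776.
#1 (1,-3): internal coord 1 + (-3)·τ' = +1.908327; +1.908327 ∉ [0.4, 0.8) → out
#2 (3,8): internal coord 3 + (8)·τ' = +0.577795; +0.577795 ∈ [0.4, 0.8) → IN Λ
#3 (3,6): internal coord 3 + (6)·τ' = +1.183346; +1.183346 ∉ [0.4, 0.8) → out
#4 (8,4): internal coord 8 + (4)·τ' = +6.788897; +6.788897 ∉ [0.4, 0.8) → out

2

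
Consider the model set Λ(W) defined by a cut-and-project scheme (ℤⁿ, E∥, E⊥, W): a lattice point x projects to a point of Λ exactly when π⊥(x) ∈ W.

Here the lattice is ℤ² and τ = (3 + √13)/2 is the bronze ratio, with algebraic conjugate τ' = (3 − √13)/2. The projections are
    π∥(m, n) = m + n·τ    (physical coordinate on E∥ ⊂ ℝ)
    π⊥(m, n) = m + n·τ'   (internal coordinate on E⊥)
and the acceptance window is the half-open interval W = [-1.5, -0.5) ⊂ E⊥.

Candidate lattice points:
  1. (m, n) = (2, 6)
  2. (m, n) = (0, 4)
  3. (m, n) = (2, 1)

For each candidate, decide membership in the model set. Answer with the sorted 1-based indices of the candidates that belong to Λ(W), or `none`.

Numerically τ ≈ 3.302776 and τ' = −1/τ ≈ -0.302776.
[1] lift (2,6): star map gives 0.183346; window check -1.5 ≤ 0.183346 < -0.5 is false → out
[2] lift (0,4): star map gives -1.211103; window check -1.5 ≤ -1.211103 < -0.5 is true → IN Λ
[3] lift (2,1): star map gives 1.697224; window check -1.5 ≤ 1.697224 < -0.5 is false → out

2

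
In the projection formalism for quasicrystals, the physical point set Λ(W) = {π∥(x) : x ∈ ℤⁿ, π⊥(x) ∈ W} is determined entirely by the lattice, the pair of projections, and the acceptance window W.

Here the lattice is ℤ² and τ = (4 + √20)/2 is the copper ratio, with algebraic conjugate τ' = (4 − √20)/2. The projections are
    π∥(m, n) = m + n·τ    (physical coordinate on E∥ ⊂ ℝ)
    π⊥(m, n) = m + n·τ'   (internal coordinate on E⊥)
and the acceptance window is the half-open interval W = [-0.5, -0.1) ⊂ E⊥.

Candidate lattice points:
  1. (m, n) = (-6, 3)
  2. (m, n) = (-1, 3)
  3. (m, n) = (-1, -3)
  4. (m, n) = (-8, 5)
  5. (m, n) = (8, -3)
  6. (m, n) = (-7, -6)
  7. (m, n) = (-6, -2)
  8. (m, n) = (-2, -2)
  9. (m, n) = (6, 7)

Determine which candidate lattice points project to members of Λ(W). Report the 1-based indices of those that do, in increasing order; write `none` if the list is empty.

τ' = (4−√20)/2 ≈ -0.2361.
[1] lift (-6,3): star map gives -6.7082; window check -0.5 ≤ -6.7082 < -0.1 is false → out
[2] lift (-1,3): star map gives -1.7082; window check -0.5 ≤ -1.7082 < -0.1 is false → out
[3] lift (-1,-3): star map gives -0.2918; window check -0.5 ≤ -0.2918 < -0.1 is true → IN Λ
[4] lift (-8,5): star map gives -9.1803; window check -0.5 ≤ -9.1803 < -0.1 is false → out
[5] lift (8,-3): star map gives 8.7082; window check -0.5 ≤ 8.7082 < -0.1 is false → out
[6] lift (-7,-6): star map gives -5.5836; window check -0.5 ≤ -5.5836 < -0.1 is false → out
[7] lift (-6,-2): star map gives -5.5279; window check -0.5 ≤ -5.5279 < -0.1 is false → out
[8] lift (-2,-2): star map gives -1.5279; window check -0.5 ≤ -1.5279 < -0.1 is false → out
[9] lift (6,7): star map gives 4.3475; window check -0.5 ≤ 4.3475 < -0.1 is false → out

3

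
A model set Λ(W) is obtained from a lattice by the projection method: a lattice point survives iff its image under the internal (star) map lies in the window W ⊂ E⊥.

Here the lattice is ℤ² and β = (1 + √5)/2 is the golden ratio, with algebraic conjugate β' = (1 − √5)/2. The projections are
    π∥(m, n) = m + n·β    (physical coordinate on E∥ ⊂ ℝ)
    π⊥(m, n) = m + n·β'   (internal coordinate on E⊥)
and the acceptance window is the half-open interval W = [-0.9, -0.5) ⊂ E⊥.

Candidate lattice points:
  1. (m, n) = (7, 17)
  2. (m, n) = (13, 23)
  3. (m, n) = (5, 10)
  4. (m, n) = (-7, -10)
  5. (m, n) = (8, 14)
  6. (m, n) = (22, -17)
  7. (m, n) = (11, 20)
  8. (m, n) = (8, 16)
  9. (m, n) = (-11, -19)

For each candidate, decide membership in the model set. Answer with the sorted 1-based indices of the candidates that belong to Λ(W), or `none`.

4, 5

Compute β' = (1−√5)/2 = -0.61803, so π⊥(m,n) = m -0.61803·n.
[1] lift (7,17): star map gives -3.50658; window check -0.9 ≤ -3.50658 < -0.5 is false → out
[2] lift (13,23): star map gives -1.21478; window check -0.9 ≤ -1.21478 < -0.5 is false → out
[3] lift (5,10): star map gives -1.18034; window check -0.9 ≤ -1.18034 < -0.5 is false → out
[4] lift (-7,-10): star map gives -0.81966; window check -0.9 ≤ -0.81966 < -0.5 is true → IN Λ
[5] lift (8,14): star map gives -0.65248; window check -0.9 ≤ -0.65248 < -0.5 is true → IN Λ
[6] lift (22,-17): star map gives 32.50658; window check -0.9 ≤ 32.50658 < -0.5 is false → out
[7] lift (11,20): star map gives -1.36068; window check -0.9 ≤ -1.36068 < -0.5 is false → out
[8] lift (8,16): star map gives -1.88854; window check -0.9 ≤ -1.88854 < -0.5 is false → out
[9] lift (-11,-19): star map gives 0.74265; window check -0.9 ≤ 0.74265 < -0.5 is false → out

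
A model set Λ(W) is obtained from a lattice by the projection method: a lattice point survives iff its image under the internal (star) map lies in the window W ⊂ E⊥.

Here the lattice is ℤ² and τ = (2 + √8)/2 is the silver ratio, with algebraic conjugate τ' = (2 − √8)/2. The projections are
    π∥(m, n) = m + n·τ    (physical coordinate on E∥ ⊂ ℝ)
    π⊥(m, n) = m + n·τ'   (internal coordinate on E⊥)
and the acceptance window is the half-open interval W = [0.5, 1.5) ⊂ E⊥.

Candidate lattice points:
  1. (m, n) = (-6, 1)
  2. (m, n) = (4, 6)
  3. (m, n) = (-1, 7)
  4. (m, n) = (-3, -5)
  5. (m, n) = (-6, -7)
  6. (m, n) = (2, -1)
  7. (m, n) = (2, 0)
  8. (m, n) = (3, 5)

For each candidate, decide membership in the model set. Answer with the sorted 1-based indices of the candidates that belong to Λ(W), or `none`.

Numerically τ ≈ 2.414214 and τ' = −1/τ ≈ -0.414214.
#1 (-6,1): internal coord -6 + (1)·τ' = -6.414214; -6.414214 ∉ [0.5, 1.5) → out
#2 (4,6): internal coord 4 + (6)·τ' = +1.514719; +1.514719 ∉ [0.5, 1.5) → out
#3 (-1,7): internal coord -1 + (7)·τ' = -3.899495; -3.899495 ∉ [0.5, 1.5) → out
#4 (-3,-5): internal coord -3 + (-5)·τ' = -0.928932; -0.928932 ∉ [0.5, 1.5) → out
#5 (-6,-7): internal coord -6 + (-7)·τ' = -3.100505; -3.100505 ∉ [0.5, 1.5) → out
#6 (2,-1): internal coord 2 + (-1)·τ' = +2.414214; +2.414214 ∉ [0.5, 1.5) → out
#7 (2,0): internal coord 2 + (0)·τ' = +2.000000; +2.000000 ∉ [0.5, 1.5) → out
#8 (3,5): internal coord 3 + (5)·τ' = +0.928932; +0.928932 ∈ [0.5, 1.5) → IN Λ

8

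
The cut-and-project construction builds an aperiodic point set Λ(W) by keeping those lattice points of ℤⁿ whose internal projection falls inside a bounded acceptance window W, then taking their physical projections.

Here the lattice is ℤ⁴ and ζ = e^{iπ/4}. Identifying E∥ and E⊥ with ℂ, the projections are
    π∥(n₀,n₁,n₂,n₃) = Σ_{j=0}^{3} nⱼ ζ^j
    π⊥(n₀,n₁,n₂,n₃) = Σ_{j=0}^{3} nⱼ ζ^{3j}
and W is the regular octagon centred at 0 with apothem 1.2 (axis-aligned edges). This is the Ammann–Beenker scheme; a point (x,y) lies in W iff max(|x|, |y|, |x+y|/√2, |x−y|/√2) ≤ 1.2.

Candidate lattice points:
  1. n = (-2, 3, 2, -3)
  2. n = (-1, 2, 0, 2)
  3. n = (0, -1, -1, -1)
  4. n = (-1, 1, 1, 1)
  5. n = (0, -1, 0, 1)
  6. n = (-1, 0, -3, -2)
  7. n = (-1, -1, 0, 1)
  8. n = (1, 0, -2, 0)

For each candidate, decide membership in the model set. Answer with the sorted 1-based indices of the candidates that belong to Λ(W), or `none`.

π⊥(n) = n₀ + n₁ζ³ + n₂ζ⁶ + n₃ζ⁹ where ζ = e^{iπ/4}.
#1 (-2, 3, 2, -3): internal (-6.242641, -2.000000); octagon support 6.242641 vs apothem 1.2 → ∉ W
#2 (-1, 2, 0, 2): internal (-1.000000, 2.828427); octagon support 2.828427 vs apothem 1.2 → ∉ W
#3 (0, -1, -1, -1): internal (0.000000, -0.414214); octagon support 0.414214 vs apothem 1.2 → ∈ W
#4 (-1, 1, 1, 1): internal (-1.000000, 0.414214); octagon support 1.000000 vs apothem 1.2 → ∈ W
#5 (0, -1, 0, 1): internal (1.414214, 0.000000); octagon support 1.414214 vs apothem 1.2 → ∉ W
#6 (-1, 0, -3, -2): internal (-2.414214, 1.585786); octagon support 2.828427 vs apothem 1.2 → ∉ W
#7 (-1, -1, 0, 1): internal (0.414214, 0.000000); octagon support 0.414214 vs apothem 1.2 → ∈ W
#8 (1, 0, -2, 0): internal (1.000000, 2.000000); octagon support 2.121320 vs apothem 1.2 → ∉ W

3, 4, 7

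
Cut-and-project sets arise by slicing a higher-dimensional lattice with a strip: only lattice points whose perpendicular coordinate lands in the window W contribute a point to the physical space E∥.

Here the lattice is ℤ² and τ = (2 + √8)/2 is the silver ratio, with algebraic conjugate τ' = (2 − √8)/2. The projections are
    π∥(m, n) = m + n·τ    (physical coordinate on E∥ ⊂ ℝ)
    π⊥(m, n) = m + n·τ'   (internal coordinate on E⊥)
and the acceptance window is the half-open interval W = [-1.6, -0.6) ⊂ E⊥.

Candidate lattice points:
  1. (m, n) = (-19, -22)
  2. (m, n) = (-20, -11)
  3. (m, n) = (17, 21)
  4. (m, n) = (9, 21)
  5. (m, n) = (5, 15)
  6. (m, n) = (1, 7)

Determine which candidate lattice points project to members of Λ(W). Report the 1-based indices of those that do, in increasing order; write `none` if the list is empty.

τ' = (2−√8)/2 ≈ -0.4142.
#1 (-19,-22): internal coord -19 + (-22)·τ' = -9.8873; -9.8873 ∉ [-1.6, -0.6) → out
#2 (-20,-11): internal coord -20 + (-11)·τ' = -15.4437; -15.4437 ∉ [-1.6, -0.6) → out
#3 (17,21): internal coord 17 + (21)·τ' = +8.3015; +8.3015 ∉ [-1.6, -0.6) → out
#4 (9,21): internal coord 9 + (21)·τ' = +0.3015; +0.3015 ∉ [-1.6, -0.6) → out
#5 (5,15): internal coord 5 + (15)·τ' = -1.2132; -1.2132 ∈ [-1.6, -0.6) → IN Λ
#6 (1,7): internal coord 1 + (7)·τ' = -1.8995; -1.8995 ∉ [-1.6, -0.6) → out

5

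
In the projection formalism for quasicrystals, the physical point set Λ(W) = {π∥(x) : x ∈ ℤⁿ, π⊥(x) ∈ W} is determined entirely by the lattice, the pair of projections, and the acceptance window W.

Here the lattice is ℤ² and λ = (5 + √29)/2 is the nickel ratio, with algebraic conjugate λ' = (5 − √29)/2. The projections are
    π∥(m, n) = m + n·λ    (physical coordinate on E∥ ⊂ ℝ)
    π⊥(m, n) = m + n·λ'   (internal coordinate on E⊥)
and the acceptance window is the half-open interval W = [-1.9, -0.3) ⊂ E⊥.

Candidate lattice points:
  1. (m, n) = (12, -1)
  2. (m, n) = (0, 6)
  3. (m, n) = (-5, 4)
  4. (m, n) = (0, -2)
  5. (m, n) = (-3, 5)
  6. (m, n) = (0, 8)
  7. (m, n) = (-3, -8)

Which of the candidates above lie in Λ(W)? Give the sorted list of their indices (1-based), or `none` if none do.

2, 6, 7

Compute λ' = (5−√29)/2 = -0.1926, so π⊥(m,n) = m -0.1926·n.
[1] lift (12,-1): star map gives 12.1926; window check -1.9 ≤ 12.1926 < -0.3 is false → out
[2] lift (0,6): star map gives -1.1555; window check -1.9 ≤ -1.1555 < -0.3 is true → IN Λ
[3] lift (-5,4): star map gives -5.7703; window check -1.9 ≤ -5.7703 < -0.3 is false → out
[4] lift (0,-2): star map gives 0.3852; window check -1.9 ≤ 0.3852 < -0.3 is false → out
[5] lift (-3,5): star map gives -3.9629; window check -1.9 ≤ -3.9629 < -0.3 is false → out
[6] lift (0,8): star map gives -1.5407; window check -1.9 ≤ -1.5407 < -0.3 is true → IN Λ
[7] lift (-3,-8): star map gives -1.4593; window check -1.9 ≤ -1.4593 < -0.3 is true → IN Λ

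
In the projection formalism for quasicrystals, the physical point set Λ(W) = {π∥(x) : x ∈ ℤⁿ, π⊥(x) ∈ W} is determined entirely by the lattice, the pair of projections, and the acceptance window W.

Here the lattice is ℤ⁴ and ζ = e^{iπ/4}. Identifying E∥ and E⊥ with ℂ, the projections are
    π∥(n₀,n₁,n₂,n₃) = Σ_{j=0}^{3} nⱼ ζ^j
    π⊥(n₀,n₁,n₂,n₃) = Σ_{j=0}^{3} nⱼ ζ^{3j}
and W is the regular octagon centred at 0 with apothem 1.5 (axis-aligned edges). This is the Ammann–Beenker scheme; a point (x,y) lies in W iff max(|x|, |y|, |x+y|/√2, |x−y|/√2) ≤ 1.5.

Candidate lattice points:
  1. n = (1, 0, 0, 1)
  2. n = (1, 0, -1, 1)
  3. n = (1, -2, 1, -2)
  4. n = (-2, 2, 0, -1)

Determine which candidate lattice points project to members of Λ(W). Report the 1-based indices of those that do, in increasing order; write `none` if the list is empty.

none

With ζ = e^{iπ/4} the internal vectors are ζ^0,ζ^3,ζ^6,ζ^9.
candidate 1: n = (1, 0, 0, 1) → π⊥ ≈ (+1.7071, +0.7071); max(|x|,|y|,|x±y|/√2) = 1.7071 > 1.5 ⇒ ∉ W
candidate 2: n = (1, 0, -1, 1) → π⊥ ≈ (+1.7071, +1.7071); max(|x|,|y|,|x±y|/√2) = 2.4142 > 1.5 ⇒ ∉ W
candidate 3: n = (1, -2, 1, -2) → π⊥ ≈ (+1.0000, -3.8284); max(|x|,|y|,|x±y|/√2) = 3.8284 > 1.5 ⇒ ∉ W
candidate 4: n = (-2, 2, 0, -1) → π⊥ ≈ (-4.1213, +0.7071); max(|x|,|y|,|x±y|/√2) = 4.1213 > 1.5 ⇒ ∉ W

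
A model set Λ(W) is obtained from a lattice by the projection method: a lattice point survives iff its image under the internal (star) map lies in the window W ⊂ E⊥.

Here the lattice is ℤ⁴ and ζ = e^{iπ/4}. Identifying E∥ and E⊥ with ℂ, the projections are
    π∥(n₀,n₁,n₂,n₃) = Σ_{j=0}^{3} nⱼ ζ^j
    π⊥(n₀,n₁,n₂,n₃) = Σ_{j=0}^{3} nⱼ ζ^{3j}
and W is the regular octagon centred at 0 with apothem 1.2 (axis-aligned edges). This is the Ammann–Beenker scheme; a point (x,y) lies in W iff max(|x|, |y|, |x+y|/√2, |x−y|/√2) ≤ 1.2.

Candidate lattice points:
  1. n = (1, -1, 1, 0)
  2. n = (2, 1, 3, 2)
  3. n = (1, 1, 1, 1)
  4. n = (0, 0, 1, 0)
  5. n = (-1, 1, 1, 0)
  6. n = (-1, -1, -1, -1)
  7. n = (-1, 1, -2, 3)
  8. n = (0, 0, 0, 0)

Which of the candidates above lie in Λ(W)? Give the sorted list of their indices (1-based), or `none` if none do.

3, 4, 6, 8

Internal map: ζ^{3j} for j=0..3 gives (1,0), (−√2/2,√2/2), (0,−1), (√2/2,√2/2).
candidate 1: n = (1, -1, 1, 0) → π⊥ ≈ (+1.70711, -1.70711); max(|x|,|y|,|x±y|/√2) = 2.41421 > 1.2 ⇒ ∉ W
candidate 2: n = (2, 1, 3, 2) → π⊥ ≈ (+2.70711, -0.87868); max(|x|,|y|,|x±y|/√2) = 2.70711 > 1.2 ⇒ ∉ W
candidate 3: n = (1, 1, 1, 1) → π⊥ ≈ (+1.00000, +0.41421); max(|x|,|y|,|x±y|/√2) = 1.00000 ≤ 1.2 ⇒ ∈ W
candidate 4: n = (0, 0, 1, 0) → π⊥ ≈ (+0.00000, -1.00000); max(|x|,|y|,|x±y|/√2) = 1.00000 ≤ 1.2 ⇒ ∈ W
candidate 5: n = (-1, 1, 1, 0) → π⊥ ≈ (-1.70711, -0.29289); max(|x|,|y|,|x±y|/√2) = 1.70711 > 1.2 ⇒ ∉ W
candidate 6: n = (-1, -1, -1, -1) → π⊥ ≈ (-1.00000, -0.41421); max(|x|,|y|,|x±y|/√2) = 1.00000 ≤ 1.2 ⇒ ∈ W
candidate 7: n = (-1, 1, -2, 3) → π⊥ ≈ (+0.41421, +4.82843); max(|x|,|y|,|x±y|/√2) = 4.82843 > 1.2 ⇒ ∉ W
candidate 8: n = (0, 0, 0, 0) → π⊥ ≈ (+0.00000, +0.00000); max(|x|,|y|,|x±y|/√2) = 0.00000 ≤ 1.2 ⇒ ∈ W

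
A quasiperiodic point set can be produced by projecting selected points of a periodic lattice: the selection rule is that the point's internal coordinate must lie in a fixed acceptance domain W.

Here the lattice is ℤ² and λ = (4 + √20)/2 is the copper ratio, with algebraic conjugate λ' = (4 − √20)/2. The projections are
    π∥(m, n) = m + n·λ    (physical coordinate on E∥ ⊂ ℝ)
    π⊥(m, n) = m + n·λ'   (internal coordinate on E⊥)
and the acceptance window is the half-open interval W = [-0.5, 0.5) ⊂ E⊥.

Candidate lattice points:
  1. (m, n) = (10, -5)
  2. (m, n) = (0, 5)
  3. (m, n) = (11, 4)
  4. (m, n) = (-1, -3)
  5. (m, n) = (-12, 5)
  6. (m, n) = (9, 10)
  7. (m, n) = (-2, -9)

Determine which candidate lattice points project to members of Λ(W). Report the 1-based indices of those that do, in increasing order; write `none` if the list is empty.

Numerically λ ≈ 4.236068 and λ' = −1/λ ≈ -0.236068.
[1] lift (10,-5): star map gives 11.180340; window check -0.5 ≤ 11.180340 < 0.5 is false → out
[2] lift (0,5): star map gives -1.180340; window check -0.5 ≤ -1.180340 < 0.5 is false → out
[3] lift (11,4): star map gives 10.055728; window check -0.5 ≤ 10.055728 < 0.5 is false → out
[4] lift (-1,-3): star map gives -0.291796; window check -0.5 ≤ -0.291796 < 0.5 is true → IN Λ
[5] lift (-12,5): star map gives -13.180340; window check -0.5 ≤ -13.180340 < 0.5 is false → out
[6] lift (9,10): star map gives 6.639320; window check -0.5 ≤ 6.639320 < 0.5 is false → out
[7] lift (-2,-9): star map gives 0.124612; window check -0.5 ≤ 0.124612 < 0.5 is true → IN Λ

4, 7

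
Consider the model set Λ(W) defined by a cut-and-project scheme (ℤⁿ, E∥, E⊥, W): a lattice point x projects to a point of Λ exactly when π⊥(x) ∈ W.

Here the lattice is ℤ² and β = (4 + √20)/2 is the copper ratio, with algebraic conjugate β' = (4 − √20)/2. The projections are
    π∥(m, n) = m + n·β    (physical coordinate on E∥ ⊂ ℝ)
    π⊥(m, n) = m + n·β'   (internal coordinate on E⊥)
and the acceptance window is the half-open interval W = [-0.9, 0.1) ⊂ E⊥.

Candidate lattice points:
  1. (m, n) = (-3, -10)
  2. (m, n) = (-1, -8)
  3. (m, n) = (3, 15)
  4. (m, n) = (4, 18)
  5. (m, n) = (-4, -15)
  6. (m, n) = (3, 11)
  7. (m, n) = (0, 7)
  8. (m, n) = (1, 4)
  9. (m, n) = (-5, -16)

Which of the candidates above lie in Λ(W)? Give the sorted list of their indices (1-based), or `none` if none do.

1, 3, 4, 5, 8

Compute β' = (4−√20)/2 = -0.23607, so π⊥(m,n) = m -0.23607·n.
[1] lift (-3,-10): star map gives -0.63932; window check -0.9 ≤ -0.63932 < 0.1 is true → IN Λ
[2] lift (-1,-8): star map gives 0.88854; window check -0.9 ≤ 0.88854 < 0.1 is false → out
[3] lift (3,15): star map gives -0.54102; window check -0.9 ≤ -0.54102 < 0.1 is true → IN Λ
[4] lift (4,18): star map gives -0.24922; window check -0.9 ≤ -0.24922 < 0.1 is true → IN Λ
[5] lift (-4,-15): star map gives -0.45898; window check -0.9 ≤ -0.45898 < 0.1 is true → IN Λ
[6] lift (3,11): star map gives 0.40325; window check -0.9 ≤ 0.40325 < 0.1 is false → out
[7] lift (0,7): star map gives -1.65248; window check -0.9 ≤ -1.65248 < 0.1 is false → out
[8] lift (1,4): star map gives 0.05573; window check -0.9 ≤ 0.05573 < 0.1 is true → IN Λ
[9] lift (-5,-16): star map gives -1.22291; window check -0.9 ≤ -1.22291 < 0.1 is false → out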